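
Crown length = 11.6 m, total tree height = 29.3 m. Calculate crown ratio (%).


Formula: Crown Ratio = (Crown Length / Total Height) * 100
CR = (11.6 m / 29.3 m) * 100
CR = 0.3959 * 100 = 39.6%

39.6


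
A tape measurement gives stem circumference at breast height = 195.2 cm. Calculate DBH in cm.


Formula: DBH = C / pi
DBH = 195.2 / pi
pi = 3.14159...
DBH = 62.1 cm

62.1


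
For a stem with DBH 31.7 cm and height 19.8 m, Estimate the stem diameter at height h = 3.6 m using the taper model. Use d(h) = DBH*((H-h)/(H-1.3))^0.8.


Taper: d(h) = DBH * ((H - h) / (H - 1.3))^0.8
Numerator = H - h = 19.8 - 3.6 = 16.2 m
Denominator = H - 1.3 = 19.8 - 1.3 = 18.5 m
Ratio = 16.2 / 18.5 = 0.87568
d = 31.7 * 0.87568^0.8 = 28.5 cm

28.5


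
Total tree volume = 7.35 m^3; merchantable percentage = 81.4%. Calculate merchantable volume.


Formula: MV = V_total * (merchantable_pct / 100)
Merchantable fraction = 81.4% / 100 = 0.814
MV = 7.35 m^3 * 0.814 = 5.983 m^3

5.983


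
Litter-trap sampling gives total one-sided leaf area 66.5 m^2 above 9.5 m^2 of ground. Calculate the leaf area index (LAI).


Formula: LAI = total leaf area / ground area  (dimensionless)
LAI = 66.5 m^2 / 9.5 m^2
LAI = 7.0

7.0


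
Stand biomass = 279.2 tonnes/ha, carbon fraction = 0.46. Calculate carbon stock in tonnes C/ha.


Formula: Carbon Stock = Biomass * Carbon Fraction
C = 279.2 t/ha * 0.46
C = 128.4 t C/ha

128.4


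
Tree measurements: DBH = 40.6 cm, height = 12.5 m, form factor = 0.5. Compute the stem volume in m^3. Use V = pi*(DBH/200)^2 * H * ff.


Formula: V = pi * (DBH/200)^2 * H * ff
Radius = DBH/200 = 40.6/200 = 0.203 m
Radius^2 = 0.203^2 = 0.041209 m^2
V = pi * 0.041209 * 12.5 * 0.5
V = 0.809 m^3

0.809


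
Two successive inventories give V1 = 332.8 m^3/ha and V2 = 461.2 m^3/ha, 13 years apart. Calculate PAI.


Formula: PAI = (V_T2 - V_T1) / (T2 - T1)
Volume increment = 461.2 - 332.8 = 128.4 m^3/ha
PAI = 128.4 / 13 = 9.88 m^3/ha/year

9.88


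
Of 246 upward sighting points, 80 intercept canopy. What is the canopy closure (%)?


Formula: Canopy closure = covered points / total points * 100
Closure = 80 / 246 * 100
Closure = 0.3252 * 100 = 32.5%

32.5


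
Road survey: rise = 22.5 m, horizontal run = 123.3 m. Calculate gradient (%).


Formula: Gradient = rise / run * 100
Gradient = 22.5 / 123.3 * 100 = 18.2%

18.2


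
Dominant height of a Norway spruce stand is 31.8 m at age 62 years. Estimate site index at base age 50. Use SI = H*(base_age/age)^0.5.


Formula: SI = H_dom * (base_age / age)^0.5
Age ratio = 50 / 62 = 0.80645
sqrt(age_ratio) = 0.89803
SI = 31.8 * 0.89803 = 28.6 m

28.6


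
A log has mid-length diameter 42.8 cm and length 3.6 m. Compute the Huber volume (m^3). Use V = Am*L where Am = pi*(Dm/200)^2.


Huber: V = Am * L,  Am = pi*(Dm/200)^2
Am = pi*(42.8/200)^2 = 0.143872 m^2
V = 0.143872*3.6 = 0.5179 m^3

0.5179


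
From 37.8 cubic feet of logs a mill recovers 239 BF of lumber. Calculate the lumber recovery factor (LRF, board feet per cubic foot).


Formula: LRF = Lumber Output (BF) / Log Input (ft^3)
LRF = 239 BF / 37.8 ft^3
LRF = 6.32 BF/ft^3

6.32


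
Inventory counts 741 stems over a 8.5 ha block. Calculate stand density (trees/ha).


Formula: Stand Density = N_trees / Area_ha
Density = 741 trees / 8.5 ha
Density = 87 trees/ha

87


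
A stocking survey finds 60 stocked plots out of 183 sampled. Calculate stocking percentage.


Formula: Stocking % = stocked plots / total plots * 100
Stocking = 60 / 183 * 100
Stocking = 0.3279 * 100 = 32.8%

32.8


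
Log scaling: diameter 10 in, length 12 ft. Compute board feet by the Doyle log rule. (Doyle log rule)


Doyle: BF = (D - 4)^2 * L / 16
Adjusted diameter = 10 - 4 = 6 in
(D-4)^2 = 6^2 = 36
BF = 36 * 12 / 16 = 27 BF

27


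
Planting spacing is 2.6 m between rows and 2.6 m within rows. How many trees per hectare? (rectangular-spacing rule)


Formula: TPH = 10000 m^2/ha / (spacing_x * spacing_y)
Area per tree = 2.6 m * 2.6 m = 6.76 m^2
TPH = 10000 / 6.76 = 1479 trees/ha

1479


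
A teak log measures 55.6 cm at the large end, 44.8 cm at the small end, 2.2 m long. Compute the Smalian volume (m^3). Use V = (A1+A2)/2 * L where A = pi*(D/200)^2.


Smalian: V = (A1 + A2)/2 * L,  A = pi*(D/200)^2
A1 = pi*(55.6/200)^2 = 0.242795 m^2
A2 = pi*(44.8/200)^2 = 0.157633 m^2
V = (0.242795+0.157633)/2*2.2 = 0.4405 m^3

0.4405


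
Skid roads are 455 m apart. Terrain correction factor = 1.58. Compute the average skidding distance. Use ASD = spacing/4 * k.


Formula: ASD = (spacing / 4) * correction
Uncorrected distance = spacing / 4 = 455 / 4 = 113.75 m
ASD = 113.75 * 1.58 = 180 m

180


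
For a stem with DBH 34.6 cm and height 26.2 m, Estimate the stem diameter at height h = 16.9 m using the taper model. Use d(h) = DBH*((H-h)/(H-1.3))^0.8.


Taper: d(h) = DBH * ((H - h) / (H - 1.3))^0.8
Numerator = H - h = 26.2 - 16.9 = 9.3 m
Denominator = H - 1.3 = 26.2 - 1.3 = 24.9 m
Ratio = 9.3 / 24.9 = 0.37349
d = 34.6 * 0.37349^0.8 = 15.7 cm

15.7


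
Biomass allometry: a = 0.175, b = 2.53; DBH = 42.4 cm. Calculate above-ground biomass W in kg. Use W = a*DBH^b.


Formula: W = a * DBH^b  (allometric power law)
DBH^b = 42.4^2.53 = 13098.9238
W = 0.175 * 13098.9238 = 2292.3 kg

2292.3


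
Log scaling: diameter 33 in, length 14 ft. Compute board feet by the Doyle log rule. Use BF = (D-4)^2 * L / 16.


Doyle: BF = (D - 4)^2 * L / 16
Adjusted diameter = 33 - 4 = 29 in
(D-4)^2 = 29^2 = 841
BF = 841 * 14 / 16 = 736 BF

736


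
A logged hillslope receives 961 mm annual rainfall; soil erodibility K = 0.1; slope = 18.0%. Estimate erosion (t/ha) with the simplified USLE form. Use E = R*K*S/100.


Formula: E = R * K * S / 100  (simplified USLE)
R * K = 961 * 0.1 = 96.1
E = 96.1 * 18.0 / 100 = 17.3 t/ha

17.3


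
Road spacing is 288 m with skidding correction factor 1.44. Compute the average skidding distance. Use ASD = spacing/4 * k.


Formula: ASD = (spacing / 4) * correction
Uncorrected distance = spacing / 4 = 288 / 4 = 72 m
ASD = 72 * 1.44 = 104 m

104


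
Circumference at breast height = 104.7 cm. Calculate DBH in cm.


Formula: DBH = C / pi
DBH = 104.7 / pi
pi = 3.14159...
DBH = 33.3 cm

33.3


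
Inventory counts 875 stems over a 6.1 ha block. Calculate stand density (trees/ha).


Formula: Stand Density = N_trees / Area_ha
Density = 875 trees / 6.1 ha
Density = 143 trees/ha

143


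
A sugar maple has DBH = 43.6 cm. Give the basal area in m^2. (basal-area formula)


Formula: BA = pi * (DBH/2)^2 / 10000  (cm^2 to m^2)
Radius = DBH/2 = 43.6/2 = 21.8 cm
BA = pi * 21.8^2 / 10000
   = 1493.0105 cm^2 / 10000
   = 0.1493 m^2

0.1493


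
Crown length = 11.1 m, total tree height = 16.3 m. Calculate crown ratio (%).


Formula: Crown Ratio = (Crown Length / Total Height) * 100
CR = (11.1 m / 16.3 m) * 100
CR = 0.681 * 100 = 68.1%

68.1


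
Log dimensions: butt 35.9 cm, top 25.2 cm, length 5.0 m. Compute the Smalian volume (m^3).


Smalian: V = (A1 + A2)/2 * L,  A = pi*(D/200)^2
A1 = pi*(35.9/200)^2 = 0.101223 m^2
A2 = pi*(25.2/200)^2 = 0.049876 m^2
V = (0.101223+0.049876)/2*5.0 = 0.3777 m^3

0.3777


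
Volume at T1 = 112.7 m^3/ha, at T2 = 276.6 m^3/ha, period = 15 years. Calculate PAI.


Formula: PAI = (V_T2 - V_T1) / (T2 - T1)
Volume increment = 276.6 - 112.7 = 163.9 m^3/ha
PAI = 163.9 / 15 = 10.93 m^3/ha/year

10.93


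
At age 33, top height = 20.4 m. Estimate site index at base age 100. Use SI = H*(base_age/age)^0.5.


Formula: SI = H_dom * (base_age / age)^0.5
Age ratio = 100 / 33 = 3.0303
sqrt(age_ratio) = 1.74078
SI = 20.4 * 1.74078 = 35.5 m

35.5


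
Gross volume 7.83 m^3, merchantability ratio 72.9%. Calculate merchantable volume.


Formula: MV = V_total * (merchantable_pct / 100)
Merchantable fraction = 72.9% / 100 = 0.729
MV = 7.83 m^3 * 0.729 = 5.708 m^3

5.708


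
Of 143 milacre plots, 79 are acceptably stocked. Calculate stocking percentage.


Formula: Stocking % = stocked plots / total plots * 100
Stocking = 79 / 143 * 100
Stocking = 0.5524 * 100 = 55.2%

55.2


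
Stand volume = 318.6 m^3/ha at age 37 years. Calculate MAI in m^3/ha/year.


Formula: MAI = Total Volume / Stand Age
MAI = 318.6 m^3/ha / 37 years
MAI = 8.61 m^3/ha/year

8.61


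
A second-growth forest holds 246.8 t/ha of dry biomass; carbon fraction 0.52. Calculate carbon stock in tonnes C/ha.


Formula: Carbon Stock = Biomass * Carbon Fraction
C = 246.8 t/ha * 0.52
C = 128.3 t C/ha

128.3


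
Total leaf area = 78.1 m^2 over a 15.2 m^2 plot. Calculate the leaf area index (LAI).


Formula: LAI = total leaf area / ground area  (dimensionless)
LAI = 78.1 m^2 / 15.2 m^2
LAI = 5.14

5.14


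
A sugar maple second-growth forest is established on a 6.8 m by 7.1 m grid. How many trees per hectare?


Formula: TPH = 10000 m^2/ha / (spacing_x * spacing_y)
Area per tree = 6.8 m * 7.1 m = 48.28 m^2
TPH = 10000 / 48.28 = 207 trees/ha

207


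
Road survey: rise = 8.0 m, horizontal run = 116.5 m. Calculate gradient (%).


Formula: Gradient = rise / run * 100
Gradient = 8.0 / 116.5 * 100 = 6.9%

6.9


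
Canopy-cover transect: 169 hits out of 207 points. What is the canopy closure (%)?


Formula: Canopy closure = covered points / total points * 100
Closure = 169 / 207 * 100
Closure = 0.8164 * 100 = 81.6%

81.6


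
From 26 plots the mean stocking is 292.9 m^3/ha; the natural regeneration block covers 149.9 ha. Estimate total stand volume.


Formula: Total Volume = Mean Volume per ha * Total Area
Total Volume = 292.9 m^3/ha * 149.9 ha
Total Volume = 43906 m^3

43906


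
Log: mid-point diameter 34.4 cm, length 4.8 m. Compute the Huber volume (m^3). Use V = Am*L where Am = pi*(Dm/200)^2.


Huber: V = Am * L,  Am = pi*(Dm/200)^2
Am = pi*(34.4/200)^2 = 0.092941 m^2
V = 0.092941*4.8 = 0.4461 m^3

0.4461


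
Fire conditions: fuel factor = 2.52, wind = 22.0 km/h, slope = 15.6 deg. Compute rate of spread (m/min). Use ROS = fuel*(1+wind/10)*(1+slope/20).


Formula: ROS = fuel * (1 + wind/10) * (1 + slope/20)
Wind factor = 1 + 22.0/10 = 3.2
Slope factor = 1 + 15.6/20 = 1.78
ROS = 2.52 * 3.2 * 1.78 = 14.35 m/min

14.35


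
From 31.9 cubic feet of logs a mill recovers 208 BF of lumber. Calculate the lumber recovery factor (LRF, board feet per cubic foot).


Formula: LRF = Lumber Output (BF) / Log Input (ft^3)
LRF = 208 BF / 31.9 ft^3
LRF = 6.52 BF/ft^3

6.52


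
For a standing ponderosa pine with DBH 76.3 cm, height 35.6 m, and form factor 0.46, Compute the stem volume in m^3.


Formula: V = pi * (DBH/200)^2 * H * ff
Radius = DBH/200 = 76.3/200 = 0.3815 m
Radius^2 = 0.3815^2 = 0.14554225 m^2
V = pi * 0.14554225 * 35.6 * 0.46
V = 7.488 m^3

7.488


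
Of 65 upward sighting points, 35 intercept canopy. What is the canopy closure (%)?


Formula: Canopy closure = covered points / total points * 100
Closure = 35 / 65 * 100
Closure = 0.5385 * 100 = 53.8%

53.8


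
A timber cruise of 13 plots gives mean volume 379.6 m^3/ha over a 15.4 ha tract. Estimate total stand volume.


Formula: Total Volume = Mean Volume per ha * Total Area
Total Volume = 379.6 m^3/ha * 15.4 ha
Total Volume = 5846 m^3

5846


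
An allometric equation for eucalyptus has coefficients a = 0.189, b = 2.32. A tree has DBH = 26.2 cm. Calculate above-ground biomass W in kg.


Formula: W = a * DBH^b  (allometric power law)
DBH^b = 26.2^2.32 = 1951.9064
W = 0.189 * 1951.9064 = 368.9 kg

368.9


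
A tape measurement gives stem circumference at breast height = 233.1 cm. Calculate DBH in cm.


Formula: DBH = C / pi
DBH = 233.1 / pi
pi = 3.14159...
DBH = 74.2 cm

74.2


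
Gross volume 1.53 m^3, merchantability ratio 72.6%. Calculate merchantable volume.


Formula: MV = V_total * (merchantable_pct / 100)
Merchantable fraction = 72.6% / 100 = 0.726
MV = 1.53 m^3 * 0.726 = 1.111 m^3

1.111


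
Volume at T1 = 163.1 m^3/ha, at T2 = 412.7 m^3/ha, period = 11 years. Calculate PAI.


Formula: PAI = (V_T2 - V_T1) / (T2 - T1)
Volume increment = 412.7 - 163.1 = 249.6 m^3/ha
PAI = 249.6 / 11 = 22.69 m^3/ha/year

22.69


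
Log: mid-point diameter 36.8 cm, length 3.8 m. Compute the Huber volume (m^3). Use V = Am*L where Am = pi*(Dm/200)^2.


Huber: V = Am * L,  Am = pi*(Dm/200)^2
Am = pi*(36.8/200)^2 = 0.106362 m^2
V = 0.106362*3.8 = 0.4042 m^3

0.4042


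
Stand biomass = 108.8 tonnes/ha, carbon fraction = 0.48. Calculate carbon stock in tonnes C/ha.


Formula: Carbon Stock = Biomass * Carbon Fraction
C = 108.8 t/ha * 0.48
C = 52.2 t C/ha

52.2


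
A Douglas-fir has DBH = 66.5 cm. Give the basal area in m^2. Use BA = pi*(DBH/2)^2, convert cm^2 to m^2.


Formula: BA = pi * (DBH/2)^2 / 10000  (cm^2 to m^2)
Radius = DBH/2 = 66.5/2 = 33.25 cm
BA = pi * 33.25^2 / 10000
   = 3473.227 cm^2 / 10000
   = 0.3473 m^2

0.3473


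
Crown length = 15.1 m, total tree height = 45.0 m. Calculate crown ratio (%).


Formula: Crown Ratio = (Crown Length / Total Height) * 100
CR = (15.1 m / 45.0 m) * 100
CR = 0.3356 * 100 = 33.6%

33.6


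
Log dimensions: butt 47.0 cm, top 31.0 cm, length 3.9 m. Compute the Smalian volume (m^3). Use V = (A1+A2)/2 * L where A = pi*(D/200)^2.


Smalian: V = (A1 + A2)/2 * L,  A = pi*(D/200)^2
A1 = pi*(47.0/200)^2 = 0.173494 m^2
A2 = pi*(31.0/200)^2 = 0.075477 m^2
V = (0.173494+0.075477)/2*3.9 = 0.4855 m^3

0.4855


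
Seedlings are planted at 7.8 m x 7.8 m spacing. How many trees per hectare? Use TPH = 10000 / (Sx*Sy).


Formula: TPH = 10000 m^2/ha / (spacing_x * spacing_y)
Area per tree = 7.8 m * 7.8 m = 60.84 m^2
TPH = 10000 / 60.84 = 164 trees/ha

164


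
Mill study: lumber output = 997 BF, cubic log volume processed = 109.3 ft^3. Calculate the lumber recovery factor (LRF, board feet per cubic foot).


Formula: LRF = Lumber Output (BF) / Log Input (ft^3)
LRF = 997 BF / 109.3 ft^3
LRF = 9.12 BF/ft^3

9.12


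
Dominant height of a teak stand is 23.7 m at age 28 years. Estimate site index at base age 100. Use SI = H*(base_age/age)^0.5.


Formula: SI = H_dom * (base_age / age)^0.5
Age ratio = 100 / 28 = 3.57143
sqrt(age_ratio) = 1.88982
SI = 23.7 * 1.88982 = 44.8 m

44.8


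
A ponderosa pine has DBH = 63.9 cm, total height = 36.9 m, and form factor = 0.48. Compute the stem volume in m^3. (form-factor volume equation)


Formula: V = pi * (DBH/200)^2 * H * ff
Radius = DBH/200 = 63.9/200 = 0.3195 m
Radius^2 = 0.3195^2 = 0.10208025 m^2
V = pi * 0.10208025 * 36.9 * 0.48
V = 5.68 m^3

5.68


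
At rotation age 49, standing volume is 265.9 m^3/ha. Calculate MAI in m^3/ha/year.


Formula: MAI = Total Volume / Stand Age
MAI = 265.9 m^3/ha / 49 years
MAI = 5.43 m^3/ha/year

5.43


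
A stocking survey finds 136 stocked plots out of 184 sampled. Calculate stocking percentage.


Formula: Stocking % = stocked plots / total plots * 100
Stocking = 136 / 184 * 100
Stocking = 0.7391 * 100 = 73.9%

73.9


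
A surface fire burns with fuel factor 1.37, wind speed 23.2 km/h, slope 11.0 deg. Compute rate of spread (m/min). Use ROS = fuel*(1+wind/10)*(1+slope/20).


Formula: ROS = fuel * (1 + wind/10) * (1 + slope/20)
Wind factor = 1 + 23.2/10 = 3.32
Slope factor = 1 + 11.0/20 = 1.55
ROS = 1.37 * 3.32 * 1.55 = 7.05 m/min

7.05


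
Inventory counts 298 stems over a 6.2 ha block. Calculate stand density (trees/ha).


Formula: Stand Density = N_trees / Area_ha
Density = 298 trees / 6.2 ha
Density = 48 trees/ha

48


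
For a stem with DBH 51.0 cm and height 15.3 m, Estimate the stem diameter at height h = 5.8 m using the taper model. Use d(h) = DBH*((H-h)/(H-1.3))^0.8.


Taper: d(h) = DBH * ((H - h) / (H - 1.3))^0.8
Numerator = H - h = 15.3 - 5.8 = 9.5 m
Denominator = H - 1.3 = 15.3 - 1.3 = 14.0 m
Ratio = 9.5 / 14.0 = 0.67857
d = 51.0 * 0.67857^0.8 = 37.4 cm

37.4


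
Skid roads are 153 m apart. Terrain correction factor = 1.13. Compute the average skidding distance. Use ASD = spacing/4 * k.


Formula: ASD = (spacing / 4) * correction
Uncorrected distance = spacing / 4 = 153 / 4 = 38.25 m
ASD = 38.25 * 1.13 = 43 m

43


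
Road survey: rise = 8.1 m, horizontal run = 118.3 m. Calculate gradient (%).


Formula: Gradient = rise / run * 100
Gradient = 8.1 / 118.3 * 100 = 6.8%

6.8


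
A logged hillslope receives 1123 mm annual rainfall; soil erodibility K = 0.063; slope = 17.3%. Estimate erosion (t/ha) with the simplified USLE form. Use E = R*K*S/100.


Formula: E = R * K * S / 100  (simplified USLE)
R * K = 1123 * 0.063 = 70.749
E = 70.749 * 17.3 / 100 = 12.24 t/ha

12.24


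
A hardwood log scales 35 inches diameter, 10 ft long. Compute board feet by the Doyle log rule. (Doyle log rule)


Doyle: BF = (D - 4)^2 * L / 16
Adjusted diameter = 35 - 4 = 31 in
(D-4)^2 = 31^2 = 961
BF = 961 * 10 / 16 = 601 BF

601


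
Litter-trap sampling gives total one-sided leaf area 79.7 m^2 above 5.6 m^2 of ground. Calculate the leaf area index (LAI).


Formula: LAI = total leaf area / ground area  (dimensionless)
LAI = 79.7 m^2 / 5.6 m^2
LAI = 14.23

14.23


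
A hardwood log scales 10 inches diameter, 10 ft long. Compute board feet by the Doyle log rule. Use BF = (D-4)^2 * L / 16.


Doyle: BF = (D - 4)^2 * L / 16
Adjusted diameter = 10 - 4 = 6 in
(D-4)^2 = 6^2 = 36
BF = 36 * 10 / 16 = 23 BF

23


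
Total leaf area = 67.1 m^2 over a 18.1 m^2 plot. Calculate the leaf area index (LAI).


Formula: LAI = total leaf area / ground area  (dimensionless)
LAI = 67.1 m^2 / 18.1 m^2
LAI = 3.71

3.71


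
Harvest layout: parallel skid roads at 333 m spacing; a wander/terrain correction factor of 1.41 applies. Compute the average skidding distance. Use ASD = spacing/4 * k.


Formula: ASD = (spacing / 4) * correction
Uncorrected distance = spacing / 4 = 333 / 4 = 83.25 m
ASD = 83.25 * 1.41 = 117 m

117


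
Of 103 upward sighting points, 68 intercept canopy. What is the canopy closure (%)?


Formula: Canopy closure = covered points / total points * 100
Closure = 68 / 103 * 100
Closure = 0.6602 * 100 = 66.0%

66.0


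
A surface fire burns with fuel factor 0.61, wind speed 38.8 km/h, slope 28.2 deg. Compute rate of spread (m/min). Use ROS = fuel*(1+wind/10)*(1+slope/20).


Formula: ROS = fuel * (1 + wind/10) * (1 + slope/20)
Wind factor = 1 + 38.8/10 = 4.88
Slope factor = 1 + 28.2/20 = 2.41
ROS = 0.61 * 4.88 * 2.41 = 7.17 m/min

7.17


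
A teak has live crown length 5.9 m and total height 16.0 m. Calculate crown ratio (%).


Formula: Crown Ratio = (Crown Length / Total Height) * 100
CR = (5.9 m / 16.0 m) * 100
CR = 0.3688 * 100 = 36.9%

36.9


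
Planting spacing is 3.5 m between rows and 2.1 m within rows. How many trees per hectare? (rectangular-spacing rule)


Formula: TPH = 10000 m^2/ha / (spacing_x * spacing_y)
Area per tree = 3.5 m * 2.1 m = 7.35 m^2
TPH = 10000 / 7.35 = 1361 trees/ha

1361


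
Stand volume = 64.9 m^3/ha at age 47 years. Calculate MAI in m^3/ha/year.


Formula: MAI = Total Volume / Stand Age
MAI = 64.9 m^3/ha / 47 years
MAI = 1.38 m^3/ha/year

1.38


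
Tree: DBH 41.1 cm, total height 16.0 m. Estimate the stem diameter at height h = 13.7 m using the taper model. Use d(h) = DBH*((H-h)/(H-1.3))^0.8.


Taper: d(h) = DBH * ((H - h) / (H - 1.3))^0.8
Numerator = H - h = 16.0 - 13.7 = 2.3 m
Denominator = H - 1.3 = 16.0 - 1.3 = 14.7 m
Ratio = 2.3 / 14.7 = 0.15646
d = 41.1 * 0.15646^0.8 = 9.3 cm

9.3


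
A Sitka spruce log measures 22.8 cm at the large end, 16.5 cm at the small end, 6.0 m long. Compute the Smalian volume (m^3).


Smalian: V = (A1 + A2)/2 * L,  A = pi*(D/200)^2
A1 = pi*(22.8/200)^2 = 0.040828 m^2
A2 = pi*(16.5/200)^2 = 0.021382 m^2
V = (0.040828+0.021382)/2*6.0 = 0.1866 m^3

0.1866


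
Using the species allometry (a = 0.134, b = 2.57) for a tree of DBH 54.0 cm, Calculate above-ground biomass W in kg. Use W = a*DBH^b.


Formula: W = a * DBH^b  (allometric power law)
DBH^b = 54.0^2.57 = 28330.3515
W = 0.134 * 28330.3515 = 3796.3 kg

3796.3


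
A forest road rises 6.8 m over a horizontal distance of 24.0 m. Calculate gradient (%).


Formula: Gradient = rise / run * 100
Gradient = 6.8 / 24.0 * 100 = 28.3%

28.3


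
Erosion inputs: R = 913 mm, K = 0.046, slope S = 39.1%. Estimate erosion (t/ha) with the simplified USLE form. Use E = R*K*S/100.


Formula: E = R * K * S / 100  (simplified USLE)
R * K = 913 * 0.046 = 41.998
E = 41.998 * 39.1 / 100 = 16.42 t/ha

16.42


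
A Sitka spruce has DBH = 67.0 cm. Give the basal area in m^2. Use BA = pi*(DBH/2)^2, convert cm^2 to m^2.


Formula: BA = pi * (DBH/2)^2 / 10000  (cm^2 to m^2)
Radius = DBH/2 = 67.0/2 = 33.5 cm
BA = pi * 33.5^2 / 10000
   = 3525.6524 cm^2 / 10000
   = 0.3526 m^2

0.3526


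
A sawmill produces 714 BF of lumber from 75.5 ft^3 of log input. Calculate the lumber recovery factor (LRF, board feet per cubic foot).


Formula: LRF = Lumber Output (BF) / Log Input (ft^3)
LRF = 714 BF / 75.5 ft^3
LRF = 9.46 BF/ft^3

9.46


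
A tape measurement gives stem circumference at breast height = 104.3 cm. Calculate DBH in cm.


Formula: DBH = C / pi
DBH = 104.3 / pi
pi = 3.14159...
DBH = 33.2 cm

33.2


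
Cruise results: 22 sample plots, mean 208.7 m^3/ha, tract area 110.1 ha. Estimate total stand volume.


Formula: Total Volume = Mean Volume per ha * Total Area
Total Volume = 208.7 m^3/ha * 110.1 ha
Total Volume = 22978 m^3

22978


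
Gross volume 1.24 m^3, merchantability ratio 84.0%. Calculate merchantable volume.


Formula: MV = V_total * (merchantable_pct / 100)
Merchantable fraction = 84.0% / 100 = 0.84
MV = 1.24 m^3 * 0.84 = 1.042 m^3

1.042


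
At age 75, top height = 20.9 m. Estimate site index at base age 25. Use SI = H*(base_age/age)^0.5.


Formula: SI = H_dom * (base_age / age)^0.5
Age ratio = 25 / 75 = 0.33333
sqrt(age_ratio) = 0.57735
SI = 20.9 * 0.57735 = 12.1 m

12.1


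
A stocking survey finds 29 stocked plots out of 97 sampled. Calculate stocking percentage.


Formula: Stocking % = stocked plots / total plots * 100
Stocking = 29 / 97 * 100
Stocking = 0.299 * 100 = 29.9%

29.9


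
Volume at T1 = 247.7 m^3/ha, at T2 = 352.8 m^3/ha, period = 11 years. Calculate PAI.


Formula: PAI = (V_T2 - V_T1) / (T2 - T1)
Volume increment = 352.8 - 247.7 = 105.1 m^3/ha
PAI = 105.1 / 11 = 9.55 m^3/ha/year

9.55


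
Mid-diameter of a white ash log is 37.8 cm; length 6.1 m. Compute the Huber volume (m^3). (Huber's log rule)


Huber: V = Am * L,  Am = pi*(Dm/200)^2
Am = pi*(37.8/200)^2 = 0.112221 m^2
V = 0.112221*6.1 = 0.6845 m^3

0.6845


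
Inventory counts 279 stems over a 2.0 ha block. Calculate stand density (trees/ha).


Formula: Stand Density = N_trees / Area_ha
Density = 279 trees / 2.0 ha
Density = 140 trees/ha

140


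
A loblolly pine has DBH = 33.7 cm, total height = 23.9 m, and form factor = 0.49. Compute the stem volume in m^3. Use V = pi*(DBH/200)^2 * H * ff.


Formula: V = pi * (DBH/200)^2 * H * ff
Radius = DBH/200 = 33.7/200 = 0.1685 m
Radius^2 = 0.1685^2 = 0.02839225 m^2
V = pi * 0.02839225 * 23.9 * 0.49
V = 1.045 m^3

1.045


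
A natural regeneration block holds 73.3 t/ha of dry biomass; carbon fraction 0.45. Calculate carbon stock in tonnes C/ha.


Formula: Carbon Stock = Biomass * Carbon Fraction
C = 73.3 t/ha * 0.45
C = 33.0 t C/ha

33.0


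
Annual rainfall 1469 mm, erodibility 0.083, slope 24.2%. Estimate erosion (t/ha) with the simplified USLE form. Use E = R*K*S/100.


Formula: E = R * K * S / 100  (simplified USLE)
R * K = 1469 * 0.083 = 121.927
E = 121.927 * 24.2 / 100 = 29.51 t/ha

29.51


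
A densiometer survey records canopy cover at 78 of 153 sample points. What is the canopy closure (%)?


Formula: Canopy closure = covered points / total points * 100
Closure = 78 / 153 * 100
Closure = 0.5098 * 100 = 51.0%

51.0


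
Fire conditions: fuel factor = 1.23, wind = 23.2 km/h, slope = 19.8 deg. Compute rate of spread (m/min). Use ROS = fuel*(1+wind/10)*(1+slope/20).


Formula: ROS = fuel * (1 + wind/10) * (1 + slope/20)
Wind factor = 1 + 23.2/10 = 3.32
Slope factor = 1 + 19.8/20 = 1.99
ROS = 1.23 * 3.32 * 1.99 = 8.13 m/min

8.13


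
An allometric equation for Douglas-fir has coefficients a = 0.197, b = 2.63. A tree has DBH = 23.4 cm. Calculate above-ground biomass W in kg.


Formula: W = a * DBH^b  (allometric power law)
DBH^b = 23.4^2.63 = 3990.5955
W = 0.197 * 3990.5955 = 786.1 kg

786.1


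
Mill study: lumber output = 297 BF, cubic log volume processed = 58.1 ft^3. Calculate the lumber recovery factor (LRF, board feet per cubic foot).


Formula: LRF = Lumber Output (BF) / Log Input (ft^3)
LRF = 297 BF / 58.1 ft^3
LRF = 5.11 BF/ft^3

5.11


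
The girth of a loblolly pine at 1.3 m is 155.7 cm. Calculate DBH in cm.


Formula: DBH = C / pi
DBH = 155.7 / pi
pi = 3.14159...
DBH = 49.6 cm

49.6


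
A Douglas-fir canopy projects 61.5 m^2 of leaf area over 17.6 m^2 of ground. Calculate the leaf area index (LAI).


Formula: LAI = total leaf area / ground area  (dimensionless)
LAI = 61.5 m^2 / 17.6 m^2
LAI = 3.49

3.49


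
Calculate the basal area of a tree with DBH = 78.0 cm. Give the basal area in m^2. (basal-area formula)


Formula: BA = pi * (DBH/2)^2 / 10000  (cm^2 to m^2)
Radius = DBH/2 = 78.0/2 = 39.0 cm
BA = pi * 39.0^2 / 10000
   = 4778.3624 cm^2 / 10000
   = 0.4778 m^2

0.4778


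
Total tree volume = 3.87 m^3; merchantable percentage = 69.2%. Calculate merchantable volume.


Formula: MV = V_total * (merchantable_pct / 100)
Merchantable fraction = 69.2% / 100 = 0.692
MV = 3.87 m^3 * 0.692 = 2.678 m^3

2.678


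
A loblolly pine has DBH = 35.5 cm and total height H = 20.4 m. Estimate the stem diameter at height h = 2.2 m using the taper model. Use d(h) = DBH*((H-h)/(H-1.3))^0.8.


Taper: d(h) = DBH * ((H - h) / (H - 1.3))^0.8
Numerator = H - h = 20.4 - 2.2 = 18.2 m
Denominator = H - 1.3 = 20.4 - 1.3 = 19.1 m
Ratio = 18.2 / 19.1 = 0.95288
d = 35.5 * 0.95288^0.8 = 34.2 cm

34.2


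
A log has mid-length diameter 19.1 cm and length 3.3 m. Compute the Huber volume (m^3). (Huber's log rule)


Huber: V = Am * L,  Am = pi*(Dm/200)^2
Am = pi*(19.1/200)^2 = 0.028652 m^2
V = 0.028652*3.3 = 0.0946 m^3

0.0946


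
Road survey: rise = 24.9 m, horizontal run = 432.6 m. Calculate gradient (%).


Formula: Gradient = rise / run * 100
Gradient = 24.9 / 432.6 * 100 = 5.8%

5.8


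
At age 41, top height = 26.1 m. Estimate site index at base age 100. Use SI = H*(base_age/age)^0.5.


Formula: SI = H_dom * (base_age / age)^0.5
Age ratio = 100 / 41 = 2.43902
sqrt(age_ratio) = 1.56174
SI = 26.1 * 1.56174 = 40.8 m

40.8


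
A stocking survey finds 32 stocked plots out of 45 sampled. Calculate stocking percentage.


Formula: Stocking % = stocked plots / total plots * 100
Stocking = 32 / 45 * 100
Stocking = 0.7111 * 100 = 71.1%

71.1


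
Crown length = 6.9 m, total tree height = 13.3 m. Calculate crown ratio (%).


Formula: Crown Ratio = (Crown Length / Total Height) * 100
CR = (6.9 m / 13.3 m) * 100
CR = 0.5188 * 100 = 51.9%

51.9


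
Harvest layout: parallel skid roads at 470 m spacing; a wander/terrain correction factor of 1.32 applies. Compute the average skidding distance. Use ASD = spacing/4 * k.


Formula: ASD = (spacing / 4) * correction
Uncorrected distance = spacing / 4 = 470 / 4 = 117.5 m
ASD = 117.5 * 1.32 = 155 m

155


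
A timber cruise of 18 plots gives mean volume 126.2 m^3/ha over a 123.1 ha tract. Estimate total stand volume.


Formula: Total Volume = Mean Volume per ha * Total Area
Total Volume = 126.2 m^3/ha * 123.1 ha
Total Volume = 15535 m^3

15535


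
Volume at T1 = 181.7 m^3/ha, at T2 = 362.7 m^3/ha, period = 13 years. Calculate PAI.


Formula: PAI = (V_T2 - V_T1) / (T2 - T1)
Volume increment = 362.7 - 181.7 = 181.0 m^3/ha
PAI = 181.0 / 13 = 13.92 m^3/ha/year

13.92


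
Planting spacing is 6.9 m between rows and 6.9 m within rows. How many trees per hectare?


Formula: TPH = 10000 m^2/ha / (spacing_x * spacing_y)
Area per tree = 6.9 m * 6.9 m = 47.61 m^2
TPH = 10000 / 47.61 = 210 trees/ha

210


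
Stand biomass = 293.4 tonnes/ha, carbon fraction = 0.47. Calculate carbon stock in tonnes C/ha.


Formula: Carbon Stock = Biomass * Carbon Fraction
C = 293.4 t/ha * 0.47
C = 137.9 t C/ha

137.9


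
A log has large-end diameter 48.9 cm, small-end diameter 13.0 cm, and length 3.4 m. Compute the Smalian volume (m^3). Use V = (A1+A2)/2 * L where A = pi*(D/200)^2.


Smalian: V = (A1 + A2)/2 * L,  A = pi*(D/200)^2
A1 = pi*(48.9/200)^2 = 0.187805 m^2
A2 = pi*(13.0/200)^2 = 0.013273 m^2
V = (0.187805+0.013273)/2*3.4 = 0.3418 m^3

0.3418


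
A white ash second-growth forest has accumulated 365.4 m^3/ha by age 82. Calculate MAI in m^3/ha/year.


Formula: MAI = Total Volume / Stand Age
MAI = 365.4 m^3/ha / 82 years
MAI = 4.46 m^3/ha/year

4.46


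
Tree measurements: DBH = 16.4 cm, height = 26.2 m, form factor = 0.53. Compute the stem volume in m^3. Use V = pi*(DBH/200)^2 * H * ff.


Formula: V = pi * (DBH/200)^2 * H * ff
Radius = DBH/200 = 16.4/200 = 0.082 m
Radius^2 = 0.082^2 = 0.006724 m^2
V = pi * 0.006724 * 26.2 * 0.53
V = 0.293 m^3

0.293


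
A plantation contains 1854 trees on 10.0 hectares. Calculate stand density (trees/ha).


Formula: Stand Density = N_trees / Area_ha
Density = 1854 trees / 10.0 ha
Density = 185 trees/ha

185


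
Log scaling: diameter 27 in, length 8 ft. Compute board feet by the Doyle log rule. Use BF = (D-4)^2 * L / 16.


Doyle: BF = (D - 4)^2 * L / 16
Adjusted diameter = 27 - 4 = 23 in
(D-4)^2 = 23^2 = 529
BF = 529 * 8 / 16 = 265 BF

265


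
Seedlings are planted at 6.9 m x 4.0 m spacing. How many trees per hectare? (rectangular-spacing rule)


Formula: TPH = 10000 m^2/ha / (spacing_x * spacing_y)
Area per tree = 6.9 m * 4.0 m = 27.6 m^2
TPH = 10000 / 27.6 = 362 trees/ha

362


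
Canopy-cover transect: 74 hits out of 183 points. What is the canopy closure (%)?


Formula: Canopy closure = covered points / total points * 100
Closure = 74 / 183 * 100
Closure = 0.4044 * 100 = 40.4%

40.4


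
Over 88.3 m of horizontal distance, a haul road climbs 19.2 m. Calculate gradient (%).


Formula: Gradient = rise / run * 100
Gradient = 19.2 / 88.3 * 100 = 21.7%

21.7


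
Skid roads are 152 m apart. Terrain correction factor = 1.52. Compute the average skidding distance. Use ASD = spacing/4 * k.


Formula: ASD = (spacing / 4) * correction
Uncorrected distance = spacing / 4 = 152 / 4 = 38 m
ASD = 38 * 1.52 = 58 m

58


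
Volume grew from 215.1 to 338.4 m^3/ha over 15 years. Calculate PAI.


Formula: PAI = (V_T2 - V_T1) / (T2 - T1)
Volume increment = 338.4 - 215.1 = 123.3 m^3/ha
PAI = 123.3 / 15 = 8.22 m^3/ha/year

8.22


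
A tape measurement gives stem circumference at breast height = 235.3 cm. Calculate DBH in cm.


Formula: DBH = C / pi
DBH = 235.3 / pi
pi = 3.14159...
DBH = 74.9 cm

74.9


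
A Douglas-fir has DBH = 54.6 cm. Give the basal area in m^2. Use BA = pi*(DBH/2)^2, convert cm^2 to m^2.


Formula: BA = pi * (DBH/2)^2 / 10000  (cm^2 to m^2)
Radius = DBH/2 = 54.6/2 = 27.3 cm
BA = pi * 27.3^2 / 10000
   = 2341.3976 cm^2 / 10000
   = 0.2341 m^2

0.2341


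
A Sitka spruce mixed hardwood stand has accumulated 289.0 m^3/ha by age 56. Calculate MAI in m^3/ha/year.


Formula: MAI = Total Volume / Stand Age
MAI = 289.0 m^3/ha / 56 years
MAI = 5.16 m^3/ha/year

5.16


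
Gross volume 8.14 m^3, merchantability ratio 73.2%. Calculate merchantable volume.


Formula: MV = V_total * (merchantable_pct / 100)
Merchantable fraction = 73.2% / 100 = 0.732
MV = 8.14 m^3 * 0.732 = 5.958 m^3

5.958


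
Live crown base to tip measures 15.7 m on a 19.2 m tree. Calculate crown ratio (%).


Formula: Crown Ratio = (Crown Length / Total Height) * 100
CR = (15.7 m / 19.2 m) * 100
CR = 0.8177 * 100 = 81.8%

81.8


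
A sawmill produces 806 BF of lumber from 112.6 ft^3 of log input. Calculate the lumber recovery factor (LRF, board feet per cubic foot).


Formula: LRF = Lumber Output (BF) / Log Input (ft^3)
LRF = 806 BF / 112.6 ft^3
LRF = 7.16 BF/ft^3

7.16


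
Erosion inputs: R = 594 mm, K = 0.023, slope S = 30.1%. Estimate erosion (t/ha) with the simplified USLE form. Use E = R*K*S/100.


Formula: E = R * K * S / 100  (simplified USLE)
R * K = 594 * 0.023 = 13.662
E = 13.662 * 30.1 / 100 = 4.11 t/ha

4.11


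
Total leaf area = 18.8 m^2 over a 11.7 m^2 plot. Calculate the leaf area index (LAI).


Formula: LAI = total leaf area / ground area  (dimensionless)
LAI = 18.8 m^2 / 11.7 m^2
LAI = 1.61

1.61


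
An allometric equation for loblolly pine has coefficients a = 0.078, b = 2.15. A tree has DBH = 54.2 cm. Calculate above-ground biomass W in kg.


Formula: W = a * DBH^b  (allometric power law)
DBH^b = 54.2^2.15 = 5346.8557
W = 0.078 * 5346.8557 = 417.1 kg

417.1


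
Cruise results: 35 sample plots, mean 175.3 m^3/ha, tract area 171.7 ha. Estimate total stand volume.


Formula: Total Volume = Mean Volume per ha * Total Area
Total Volume = 175.3 m^3/ha * 171.7 ha
Total Volume = 30099 m^3

30099


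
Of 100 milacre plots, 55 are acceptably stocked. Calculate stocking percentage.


Formula: Stocking % = stocked plots / total plots * 100
Stocking = 55 / 100 * 100
Stocking = 0.55 * 100 = 55.0%

55.0


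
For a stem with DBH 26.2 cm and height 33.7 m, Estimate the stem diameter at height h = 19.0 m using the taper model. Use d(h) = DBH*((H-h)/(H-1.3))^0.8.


Taper: d(h) = DBH * ((H - h) / (H - 1.3))^0.8
Numerator = H - h = 33.7 - 19.0 = 14.7 m
Denominator = H - 1.3 = 33.7 - 1.3 = 32.4 m
Ratio = 14.7 / 32.4 = 0.4537
d = 26.2 * 0.4537^0.8 = 13.9 cm

13.9


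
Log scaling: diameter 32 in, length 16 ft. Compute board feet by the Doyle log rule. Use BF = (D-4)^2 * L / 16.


Doyle: BF = (D - 4)^2 * L / 16
Adjusted diameter = 32 - 4 = 28 in
(D-4)^2 = 28^2 = 784
BF = 784 * 16 / 16 = 784 BF

784


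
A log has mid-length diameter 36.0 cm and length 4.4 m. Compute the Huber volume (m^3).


Huber: V = Am * L,  Am = pi*(Dm/200)^2
Am = pi*(36.0/200)^2 = 0.101788 m^2
V = 0.101788*4.4 = 0.4479 m^3

0.4479


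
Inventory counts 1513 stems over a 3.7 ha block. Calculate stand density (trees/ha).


Formula: Stand Density = N_trees / Area_ha
Density = 1513 trees / 3.7 ha
Density = 409 trees/ha

409


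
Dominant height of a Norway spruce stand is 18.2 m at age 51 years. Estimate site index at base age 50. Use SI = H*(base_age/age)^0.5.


Formula: SI = H_dom * (base_age / age)^0.5
Age ratio = 50 / 51 = 0.98039
sqrt(age_ratio) = 0.99015
SI = 18.2 * 0.99015 = 18.0 m

18.0


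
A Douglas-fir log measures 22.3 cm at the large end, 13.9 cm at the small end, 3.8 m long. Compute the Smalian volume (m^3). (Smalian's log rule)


Smalian: V = (A1 + A2)/2 * L,  A = pi*(D/200)^2
A1 = pi*(22.3/200)^2 = 0.039057 m^2
A2 = pi*(13.9/200)^2 = 0.015175 m^2
V = (0.039057+0.015175)/2*3.8 = 0.103 m^3

0.103


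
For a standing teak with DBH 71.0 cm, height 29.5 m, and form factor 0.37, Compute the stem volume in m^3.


Formula: V = pi * (DBH/200)^2 * H * ff
Radius = DBH/200 = 71.0/200 = 0.355 m
Radius^2 = 0.355^2 = 0.126025 m^2
V = pi * 0.126025 * 29.5 * 0.37
V = 4.321 m^3

4.321


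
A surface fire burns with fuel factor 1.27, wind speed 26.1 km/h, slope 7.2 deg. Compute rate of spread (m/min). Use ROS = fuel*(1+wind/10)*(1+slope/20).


Formula: ROS = fuel * (1 + wind/10) * (1 + slope/20)
Wind factor = 1 + 26.1/10 = 3.61
Slope factor = 1 + 7.2/20 = 1.36
ROS = 1.27 * 3.61 * 1.36 = 6.24 m/min

6.24


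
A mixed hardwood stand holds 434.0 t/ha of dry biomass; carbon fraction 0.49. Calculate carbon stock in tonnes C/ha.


Formula: Carbon Stock = Biomass * Carbon Fraction
C = 434.0 t/ha * 0.49
C = 212.7 t C/ha

212.7


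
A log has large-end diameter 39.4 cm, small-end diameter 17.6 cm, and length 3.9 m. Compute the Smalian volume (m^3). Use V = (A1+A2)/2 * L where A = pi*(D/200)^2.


Smalian: V = (A1 + A2)/2 * L,  A = pi*(D/200)^2
A1 = pi*(39.4/200)^2 = 0.121922 m^2
A2 = pi*(17.6/200)^2 = 0.024328 m^2
V = (0.121922+0.024328)/2*3.9 = 0.2852 m^3

0.2852


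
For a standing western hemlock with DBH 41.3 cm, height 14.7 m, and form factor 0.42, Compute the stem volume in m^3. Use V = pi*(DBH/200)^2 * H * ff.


Formula: V = pi * (DBH/200)^2 * H * ff
Radius = DBH/200 = 41.3/200 = 0.2065 m
Radius^2 = 0.2065^2 = 0.04264225 m^2
V = pi * 0.04264225 * 14.7 * 0.42
V = 0.827 m^3

0.827


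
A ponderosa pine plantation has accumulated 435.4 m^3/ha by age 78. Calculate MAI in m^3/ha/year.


Formula: MAI = Total Volume / Stand Age
MAI = 435.4 m^3/ha / 78 years
MAI = 5.58 m^3/ha/year

5.58


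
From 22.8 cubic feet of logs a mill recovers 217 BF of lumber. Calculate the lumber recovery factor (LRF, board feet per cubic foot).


Formula: LRF = Lumber Output (BF) / Log Input (ft^3)
LRF = 217 BF / 22.8 ft^3
LRF = 9.52 BF/ft^3

9.52


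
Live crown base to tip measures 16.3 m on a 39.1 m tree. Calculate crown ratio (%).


Formula: Crown Ratio = (Crown Length / Total Height) * 100
CR = (16.3 m / 39.1 m) * 100
CR = 0.4169 * 100 = 41.7%

41.7


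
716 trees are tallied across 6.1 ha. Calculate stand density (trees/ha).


Formula: Stand Density = N_trees / Area_ha
Density = 716 trees / 6.1 ha
Density = 117 trees/ha

117


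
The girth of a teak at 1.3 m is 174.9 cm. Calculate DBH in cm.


Formula: DBH = C / pi
DBH = 174.9 / pi
pi = 3.14159...
DBH = 55.7 cm

55.7


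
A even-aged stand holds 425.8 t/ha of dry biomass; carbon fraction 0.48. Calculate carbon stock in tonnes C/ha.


Formula: Carbon Stock = Biomass * Carbon Fraction
C = 425.8 t/ha * 0.48
C = 204.4 t C/ha

204.4


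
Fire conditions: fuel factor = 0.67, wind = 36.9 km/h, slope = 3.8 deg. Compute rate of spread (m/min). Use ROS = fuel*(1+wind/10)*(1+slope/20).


Formula: ROS = fuel * (1 + wind/10) * (1 + slope/20)
Wind factor = 1 + 36.9/10 = 4.69
Slope factor = 1 + 3.8/20 = 1.19
ROS = 0.67 * 4.69 * 1.19 = 3.74 m/min

3.74


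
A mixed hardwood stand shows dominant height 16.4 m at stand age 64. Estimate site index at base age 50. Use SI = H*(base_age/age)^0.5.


Formula: SI = H_dom * (base_age / age)^0.5
Age ratio = 50 / 64 = 0.78125
sqrt(age_ratio) = 0.88388
SI = 16.4 * 0.88388 = 14.5 m

14.5


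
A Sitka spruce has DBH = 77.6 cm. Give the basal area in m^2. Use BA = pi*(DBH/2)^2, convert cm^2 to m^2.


Formula: BA = pi * (DBH/2)^2 / 10000  (cm^2 to m^2)
Radius = DBH/2 = 77.6/2 = 38.8 cm
BA = pi * 38.8^2 / 10000
   = 4729.4792 cm^2 / 10000
   = 0.4729 m^2

0.4729


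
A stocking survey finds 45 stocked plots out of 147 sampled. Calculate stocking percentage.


Formula: Stocking % = stocked plots / total plots * 100
Stocking = 45 / 147 * 100
Stocking = 0.3061 * 100 = 30.6%

30.6


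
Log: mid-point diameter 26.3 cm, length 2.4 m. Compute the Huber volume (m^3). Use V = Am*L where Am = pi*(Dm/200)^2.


Huber: V = Am * L,  Am = pi*(Dm/200)^2
Am = pi*(26.3/200)^2 = 0.054325 m^2
V = 0.054325*2.4 = 0.1304 m^3

0.1304


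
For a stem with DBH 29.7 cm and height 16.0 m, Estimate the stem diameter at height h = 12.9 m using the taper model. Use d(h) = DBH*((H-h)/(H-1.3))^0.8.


Taper: d(h) = DBH * ((H - h) / (H - 1.3))^0.8
Numerator = H - h = 16.0 - 12.9 = 3.1 m
Denominator = H - 1.3 = 16.0 - 1.3 = 14.7 m
Ratio = 3.1 / 14.7 = 0.21088
d = 29.7 * 0.21088^0.8 = 8.6 cm

8.6


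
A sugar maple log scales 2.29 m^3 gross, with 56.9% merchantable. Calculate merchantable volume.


Formula: MV = V_total * (merchantable_pct / 100)
Merchantable fraction = 56.9% / 100 = 0.569
MV = 2.29 m^3 * 0.569 = 1.303 m^3

1.303


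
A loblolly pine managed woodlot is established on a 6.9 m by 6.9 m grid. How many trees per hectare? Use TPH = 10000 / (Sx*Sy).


Formula: TPH = 10000 m^2/ha / (spacing_x * spacing_y)
Area per tree = 6.9 m * 6.9 m = 47.61 m^2
TPH = 10000 / 47.61 = 210 trees/ha

210
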